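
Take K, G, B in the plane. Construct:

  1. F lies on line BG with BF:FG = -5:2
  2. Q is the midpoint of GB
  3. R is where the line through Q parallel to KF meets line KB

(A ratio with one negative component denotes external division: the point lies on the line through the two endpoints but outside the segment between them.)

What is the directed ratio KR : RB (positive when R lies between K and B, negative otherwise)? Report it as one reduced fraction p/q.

KR:RB = 7/3

Set K = (0, 0), G = (1, 0), B = (0, 1); any affine frame gives the same invariant.
1. F lies on line BG with BF:FG = -5:2 ⇒ F = (5/3, -2/3)
2. Q is the midpoint of GB ⇒ Q = (1/2, 1/2)
3. R is where the line through Q parallel to KF meets line KB ⇒ R = (0, 7/10)
R = K + t·(B−K) with t = 7/10, so KR:RB = t:(1−t) = 7/10:3/10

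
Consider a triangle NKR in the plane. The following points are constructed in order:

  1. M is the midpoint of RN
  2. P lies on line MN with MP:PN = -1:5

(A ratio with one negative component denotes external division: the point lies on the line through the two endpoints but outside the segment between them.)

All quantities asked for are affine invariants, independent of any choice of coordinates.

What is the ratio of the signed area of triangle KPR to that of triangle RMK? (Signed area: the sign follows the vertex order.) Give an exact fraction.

Work in coordinates with N = (0, 0), K = (1, 0), R = (0, 1).
1. M is the midpoint of RN ⇒ M = (0, 1/2)
2. P lies on line MN with MP:PN = -1:5 ⇒ P = (0, 5/8)
2·[KPR] = -3/8, 2·[RMK] = 1/2
[KPR]:[RMK] = -3/8:1/2 = -3/4

[KPR]:[RMK] = -3/4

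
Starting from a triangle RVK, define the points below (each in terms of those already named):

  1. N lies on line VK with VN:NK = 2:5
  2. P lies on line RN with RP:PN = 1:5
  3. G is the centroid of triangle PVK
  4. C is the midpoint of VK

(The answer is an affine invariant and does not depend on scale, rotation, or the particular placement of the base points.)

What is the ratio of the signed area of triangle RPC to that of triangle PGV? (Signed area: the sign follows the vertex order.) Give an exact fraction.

[RPC]:[PGV] = -9/70

Assign R = (0, 0), V = (1, 0), K = (0, 1) — the answer is frame-independent, so this choice is without loss of generality.
1. N lies on line VK with VN:NK = 2:5 ⇒ N = (5/7, 2/7)
2. P lies on line RN with RP:PN = 1:5 ⇒ P = (5/42, 1/21)
3. G is the centroid of triangle PVK ⇒ G = (47/126, 22/63)
4. C is the midpoint of VK ⇒ C = (1/2, 1/2)
2·[RPC] = 1/28, 2·[PGV] = -5/18
[RPC]:[PGV] = 1/28:-5/18 = -9/70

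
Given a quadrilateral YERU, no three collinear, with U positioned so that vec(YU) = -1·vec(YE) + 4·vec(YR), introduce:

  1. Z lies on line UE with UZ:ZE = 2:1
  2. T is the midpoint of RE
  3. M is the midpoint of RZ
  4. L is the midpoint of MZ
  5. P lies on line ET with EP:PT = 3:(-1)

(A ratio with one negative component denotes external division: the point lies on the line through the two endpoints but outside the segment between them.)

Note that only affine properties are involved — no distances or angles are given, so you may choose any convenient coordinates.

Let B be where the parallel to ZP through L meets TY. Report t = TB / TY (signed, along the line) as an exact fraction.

Set Y = (0, 0), E = (1, 0), R = (0, 1), U = (-1, 4); any affine frame gives the same invariant.
1. Z lies on line UE with UZ:ZE = 2:1 ⇒ Z = (1/3, 4/3)
2. T is the midpoint of RE ⇒ T = (1/2, 1/2)
3. M is the midpoint of RZ ⇒ M = (1/6, 7/6)
4. L is the midpoint of MZ ⇒ L = (1/4, 5/4)
5. P lies on line ET with EP:PT = 3:(-1) ⇒ P = (1/4, 3/4)
through L parallel to ZP: direction (-1/12, -7/12); meets TY at B = (1/12, 1/12)
B = T + t·(Y−T) with t = 5/6

t = 5/6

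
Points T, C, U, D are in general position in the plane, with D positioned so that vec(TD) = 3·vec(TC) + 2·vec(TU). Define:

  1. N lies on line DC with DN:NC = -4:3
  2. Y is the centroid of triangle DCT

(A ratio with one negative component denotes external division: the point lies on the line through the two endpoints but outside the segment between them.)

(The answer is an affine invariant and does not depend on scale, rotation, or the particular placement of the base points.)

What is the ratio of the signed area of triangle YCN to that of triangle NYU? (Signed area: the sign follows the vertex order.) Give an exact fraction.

Assign T = (0, 0), C = (1, 0), U = (0, 1), D = (3, 2) — the answer is frame-independent, so this choice is without loss of generality.
1. N lies on line DC with DN:NC = -4:3 ⇒ N = (-5, -6)
2. Y is the centroid of triangle DCT ⇒ Y = (4/3, 2/3)
2·[YCN] = -2, 2·[NYU] = 11
[YCN]:[NYU] = -2:11 = -2/11

[YCN]:[NYU] = -2/11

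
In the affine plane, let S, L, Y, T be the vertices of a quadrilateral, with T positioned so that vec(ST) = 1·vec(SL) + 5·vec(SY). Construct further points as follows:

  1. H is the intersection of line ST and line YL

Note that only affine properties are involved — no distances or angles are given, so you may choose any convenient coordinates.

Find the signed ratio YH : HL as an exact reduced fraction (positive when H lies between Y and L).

YH:HL = 1/5

Assign S = (0, 0), L = (1, 0), Y = (0, 1), T = (1, 5) — the answer is frame-independent, so this choice is without loss of generality.
1. H is the intersection of line ST and line YL ⇒ H = (1/6, 5/6)
H = Y + t·(L−Y) with t = 1/6, so YH:HL = t:(1−t) = 1/6:5/6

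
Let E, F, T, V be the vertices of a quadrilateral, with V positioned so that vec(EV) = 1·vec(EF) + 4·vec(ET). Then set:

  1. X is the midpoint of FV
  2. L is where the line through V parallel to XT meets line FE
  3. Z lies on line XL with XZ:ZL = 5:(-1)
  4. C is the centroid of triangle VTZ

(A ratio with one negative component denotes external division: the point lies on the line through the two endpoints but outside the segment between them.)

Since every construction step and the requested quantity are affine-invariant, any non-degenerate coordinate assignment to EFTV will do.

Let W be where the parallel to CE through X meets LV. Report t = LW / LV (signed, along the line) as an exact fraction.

Set E = (0, 0), F = (1, 0), T = (0, 1), V = (1, 4); any affine frame gives the same invariant.
1. X is the midpoint of FV ⇒ X = (1, 2)
2. L is where the line through V parallel to XT meets line FE ⇒ L = (-3, 0)
3. Z lies on line XL with XZ:ZL = 5:(-1) ⇒ Z = (-4, -1/2)
4. C is the centroid of triangle VTZ ⇒ C = (-1, 3/2)
through X parallel to CE: direction (1, -3/2); meets LV at W = (1/5, 16/5)
W = L + t·(V−L) with t = 4/5

t = 4/5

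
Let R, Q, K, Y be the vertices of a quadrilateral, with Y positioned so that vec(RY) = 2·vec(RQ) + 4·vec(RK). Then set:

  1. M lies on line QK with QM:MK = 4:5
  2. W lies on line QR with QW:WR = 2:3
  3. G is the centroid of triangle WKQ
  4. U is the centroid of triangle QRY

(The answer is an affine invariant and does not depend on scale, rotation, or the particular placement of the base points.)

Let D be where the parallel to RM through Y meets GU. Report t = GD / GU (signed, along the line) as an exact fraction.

Work in coordinates with R = (0, 0), Q = (1, 0), K = (0, 1), Y = (2, 4).
1. M lies on line QK with QM:MK = 4:5 ⇒ M = (5/9, 4/9)
2. W lies on line QR with QW:WR = 2:3 ⇒ W = (3/5, 0)
3. G is the centroid of triangle WKQ ⇒ G = (8/15, 1/3)
4. U is the centroid of triangle QRY ⇒ U = (1, 4/3)
through Y parallel to RM: direction (5/9, 4/9); meets GU at D = (337/141, 608/141)
D = G + t·(U−G) with t = 187/47

t = 187/47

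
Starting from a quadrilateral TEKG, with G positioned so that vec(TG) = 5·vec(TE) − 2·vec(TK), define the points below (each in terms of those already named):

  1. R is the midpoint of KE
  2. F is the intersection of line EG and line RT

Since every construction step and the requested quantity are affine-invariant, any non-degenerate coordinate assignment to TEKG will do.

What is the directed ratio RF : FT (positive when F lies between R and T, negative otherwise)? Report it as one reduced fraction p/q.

Choose coordinates T = (0, 0), E = (1, 0), K = (0, 1), G = (5, -2).
1. R is the midpoint of KE ⇒ R = (1/2, 1/2)
2. F is the intersection of line EG and line RT ⇒ F = (1/3, 1/3)
F = R + t·(T−R) with t = 1/3, so RF:FT = t:(1−t) = 1/3:2/3

RF:FT = 1/2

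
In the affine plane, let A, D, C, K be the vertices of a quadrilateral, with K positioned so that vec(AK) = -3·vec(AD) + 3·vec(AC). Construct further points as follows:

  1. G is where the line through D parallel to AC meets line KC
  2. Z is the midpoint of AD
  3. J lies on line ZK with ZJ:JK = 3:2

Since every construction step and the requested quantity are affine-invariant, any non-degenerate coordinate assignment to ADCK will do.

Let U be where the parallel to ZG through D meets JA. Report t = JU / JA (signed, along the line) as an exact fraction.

Set A = (0, 0), D = (1, 0), C = (0, 1), K = (-3, 3); any affine frame gives the same invariant.
1. G is where the line through D parallel to AC meets line KC ⇒ G = (1, 1/3)
2. Z is the midpoint of AD ⇒ Z = (1/2, 0)
3. J lies on line ZK with ZJ:JK = 3:2 ⇒ J = (-8/5, 9/5)
through D parallel to ZG: direction (1/2, 1/3); meets JA at U = (16/43, -18/43)
U = J + t·(A−J) with t = 53/43

t = 53/43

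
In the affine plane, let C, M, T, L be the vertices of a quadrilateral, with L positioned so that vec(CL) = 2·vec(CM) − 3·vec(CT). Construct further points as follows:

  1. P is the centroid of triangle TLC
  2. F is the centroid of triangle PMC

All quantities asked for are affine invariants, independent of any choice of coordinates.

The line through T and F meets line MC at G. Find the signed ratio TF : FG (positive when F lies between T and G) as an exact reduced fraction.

TF:FG = -11/2

Set C = (0, 0), M = (1, 0), T = (0, 1), L = (2, -3); any affine frame gives the same invariant.
1. P is the centroid of triangle TLC ⇒ P = (2/3, -2/3)
2. F is the centroid of triangle PMC ⇒ F = (5/9, -2/9)
line TF meets MC at G = (5/11, 0)
F = T + t·(G−T) with t = 11/9, so TF:FG = 11/9:-2/9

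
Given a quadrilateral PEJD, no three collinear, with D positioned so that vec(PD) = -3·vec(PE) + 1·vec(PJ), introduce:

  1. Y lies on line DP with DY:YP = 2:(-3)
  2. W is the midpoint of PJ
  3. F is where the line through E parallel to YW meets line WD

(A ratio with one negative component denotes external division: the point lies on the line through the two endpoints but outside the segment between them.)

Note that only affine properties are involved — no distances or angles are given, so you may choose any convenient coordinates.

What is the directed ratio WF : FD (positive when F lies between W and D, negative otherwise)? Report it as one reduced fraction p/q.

WF:FD = 2

Work in coordinates with P = (0, 0), E = (1, 0), J = (0, 1), D = (-3, 1).
1. Y lies on line DP with DY:YP = 2:(-3) ⇒ Y = (-9, 3)
2. W is the midpoint of PJ ⇒ W = (0, 1/2)
3. F is where the line through E parallel to YW meets line WD ⇒ F = (-2, 5/6)
F = W + t·(D−W) with t = 2/3, so WF:FD = t:(1−t) = 2/3:1/3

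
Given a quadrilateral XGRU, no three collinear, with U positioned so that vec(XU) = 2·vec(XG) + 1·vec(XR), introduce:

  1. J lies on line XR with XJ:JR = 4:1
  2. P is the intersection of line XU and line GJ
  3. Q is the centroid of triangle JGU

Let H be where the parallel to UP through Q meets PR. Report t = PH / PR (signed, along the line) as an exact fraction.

Assign X = (0, 0), G = (1, 0), R = (0, 1), U = (2, 1) — the answer is frame-independent, so this choice is without loss of generality.
1. J lies on line XR with XJ:JR = 4:1 ⇒ J = (0, 4/5)
2. P is the intersection of line XU and line GJ ⇒ P = (8/13, 4/13)
3. Q is the centroid of triangle JGU ⇒ Q = (1, 3/5)
through Q parallel to UP: direction (-18/13, -9/13); meets PR at H = (36/65, 49/130)
H = P + t·(R−P) with t = 1/10

t = 1/10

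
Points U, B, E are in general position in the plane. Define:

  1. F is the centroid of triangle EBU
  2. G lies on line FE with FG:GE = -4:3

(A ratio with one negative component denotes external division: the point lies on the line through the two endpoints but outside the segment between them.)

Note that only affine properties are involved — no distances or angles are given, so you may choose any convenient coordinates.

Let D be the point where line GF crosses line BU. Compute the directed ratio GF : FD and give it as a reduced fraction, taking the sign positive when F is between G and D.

GF:FD = 8

Choose coordinates U = (0, 0), B = (1, 0), E = (0, 1).
1. F is the centroid of triangle EBU ⇒ F = (1/3, 1/3)
2. G lies on line FE with FG:GE = -4:3 ⇒ G = (-1, 3)
line GF meets BU at D = (1/2, 0)
F = G + t·(D−G) with t = 8/9, so GF:FD = 8/9:1/9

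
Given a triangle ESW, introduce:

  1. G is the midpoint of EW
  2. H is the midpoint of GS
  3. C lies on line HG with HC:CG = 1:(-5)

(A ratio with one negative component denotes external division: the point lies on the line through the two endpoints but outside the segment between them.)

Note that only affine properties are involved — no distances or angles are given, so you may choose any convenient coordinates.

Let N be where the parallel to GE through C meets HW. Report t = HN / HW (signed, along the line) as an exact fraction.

Work in coordinates with E = (0, 0), S = (1, 0), W = (0, 1).
1. G is the midpoint of EW ⇒ G = (0, 1/2)
2. H is the midpoint of GS ⇒ H = (1/2, 1/4)
3. C lies on line HG with HC:CG = 1:(-5) ⇒ C = (5/8, 3/16)
through C parallel to GE: direction (0, -1/2); meets HW at N = (5/8, 1/16)
N = H + t·(W−H) with t = -1/4

t = -1/4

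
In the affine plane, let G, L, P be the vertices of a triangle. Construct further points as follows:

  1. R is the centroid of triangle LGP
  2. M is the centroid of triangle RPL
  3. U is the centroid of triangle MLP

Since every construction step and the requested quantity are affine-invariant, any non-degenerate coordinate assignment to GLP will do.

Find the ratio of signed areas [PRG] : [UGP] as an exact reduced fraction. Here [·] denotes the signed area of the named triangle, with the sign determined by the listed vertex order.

[PRG]:[UGP] = 9/13

Work in coordinates with G = (0, 0), L = (1, 0), P = (0, 1).
1. R is the centroid of triangle LGP ⇒ R = (1/3, 1/3)
2. M is the centroid of triangle RPL ⇒ M = (4/9, 4/9)
3. U is the centroid of triangle MLP ⇒ U = (13/27, 13/27)
2·[PRG] = -1/3, 2·[UGP] = -13/27
[PRG]:[UGP] = -1/3:-13/27 = 9/13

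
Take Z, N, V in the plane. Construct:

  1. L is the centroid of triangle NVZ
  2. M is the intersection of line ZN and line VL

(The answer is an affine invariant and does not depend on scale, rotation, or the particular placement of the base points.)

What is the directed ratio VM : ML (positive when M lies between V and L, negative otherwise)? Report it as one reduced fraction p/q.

VM:ML = -3

Set Z = (0, 0), N = (1, 0), V = (0, 1); any affine frame gives the same invariant.
1. L is the centroid of triangle NVZ ⇒ L = (1/3, 1/3)
2. M is the intersection of line ZN and line VL ⇒ M = (1/2, 0)
M = V + t·(L−V) with t = 3/2, so VM:ML = t:(1−t) = 3/2:-1/2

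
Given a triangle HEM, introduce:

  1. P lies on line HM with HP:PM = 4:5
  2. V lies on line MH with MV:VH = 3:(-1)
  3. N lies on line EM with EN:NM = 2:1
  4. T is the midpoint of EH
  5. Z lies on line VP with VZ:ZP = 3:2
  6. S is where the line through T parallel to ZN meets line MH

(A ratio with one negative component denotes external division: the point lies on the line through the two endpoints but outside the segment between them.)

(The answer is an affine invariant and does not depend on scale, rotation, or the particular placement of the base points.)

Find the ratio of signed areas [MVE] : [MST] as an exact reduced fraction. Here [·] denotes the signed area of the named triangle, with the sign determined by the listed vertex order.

Choose coordinates H = (0, 0), E = (1, 0), M = (0, 1).
1. P lies on line HM with HP:PM = 4:5 ⇒ P = (0, 4/9)
2. V lies on line MH with MV:VH = 3:(-1) ⇒ V = (0, -1/2)
3. N lies on line EM with EN:NM = 2:1 ⇒ N = (1/3, 2/3)
4. T is the midpoint of EH ⇒ T = (1/2, 0)
5. Z lies on line VP with VZ:ZP = 3:2 ⇒ Z = (0, 1/15)
6. S is where the line through T parallel to ZN meets line MH ⇒ S = (0, -9/10)
2·[MVE] = 3/2, 2·[MST] = 19/20
[MVE]:[MST] = 3/2:19/20 = 30/19

[MVE]:[MST] = 30/19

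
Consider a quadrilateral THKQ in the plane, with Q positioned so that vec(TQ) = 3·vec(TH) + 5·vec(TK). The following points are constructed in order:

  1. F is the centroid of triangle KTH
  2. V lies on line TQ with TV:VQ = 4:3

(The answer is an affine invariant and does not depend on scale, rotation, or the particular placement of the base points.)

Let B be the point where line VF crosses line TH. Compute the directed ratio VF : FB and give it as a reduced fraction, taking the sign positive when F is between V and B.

Assign T = (0, 0), H = (1, 0), K = (0, 1), Q = (3, 5) — the answer is frame-independent, so this choice is without loss of generality.
1. F is the centroid of triangle KTH ⇒ F = (1/3, 1/3)
2. V lies on line TQ with TV:VQ = 4:3 ⇒ V = (12/7, 20/7)
line VF meets TH at B = (8/53, 0)
F = V + t·(B−V) with t = 53/60, so VF:FB = 53/60:7/60

VF:FB = 53/7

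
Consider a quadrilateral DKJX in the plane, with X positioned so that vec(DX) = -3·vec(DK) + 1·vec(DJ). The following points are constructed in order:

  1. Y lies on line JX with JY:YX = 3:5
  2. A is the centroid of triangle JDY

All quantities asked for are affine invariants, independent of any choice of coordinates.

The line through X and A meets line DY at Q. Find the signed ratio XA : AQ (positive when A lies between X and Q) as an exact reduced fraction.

Work in coordinates with D = (0, 0), K = (1, 0), J = (0, 1), X = (-3, 1).
1. Y lies on line JX with JY:YX = 3:5 ⇒ Y = (-9/8, 1)
2. A is the centroid of triangle JDY ⇒ A = (-3/8, 2/3)
line XA meets DY at Q = (-13/16, 13/18)
A = X + t·(Q−X) with t = 6/5, so XA:AQ = 6/5:-1/5

XA:AQ = -6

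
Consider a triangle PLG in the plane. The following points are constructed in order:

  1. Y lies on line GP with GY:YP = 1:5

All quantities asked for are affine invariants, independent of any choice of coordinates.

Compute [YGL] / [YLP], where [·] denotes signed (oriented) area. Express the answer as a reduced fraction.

Choose coordinates P = (0, 0), L = (1, 0), G = (0, 1).
1. Y lies on line GP with GY:YP = 1:5 ⇒ Y = (0, 5/6)
2·[YGL] = -1/6, 2·[YLP] = -5/6
[YGL]:[YLP] = -1/6:-5/6 = 1/5

[YGL]:[YLP] = 1/5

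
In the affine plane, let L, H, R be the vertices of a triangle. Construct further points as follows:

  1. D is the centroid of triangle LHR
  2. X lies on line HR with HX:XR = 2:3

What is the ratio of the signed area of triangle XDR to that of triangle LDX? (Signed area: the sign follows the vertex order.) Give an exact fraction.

[XDR]:[LDX] = 3

Assign L = (0, 0), H = (1, 0), R = (0, 1) — the answer is frame-independent, so this choice is without loss of generality.
1. D is the centroid of triangle LHR ⇒ D = (1/3, 1/3)
2. X lies on line HR with HX:XR = 2:3 ⇒ X = (3/5, 2/5)
2·[XDR] = -1/5, 2·[LDX] = -1/15
[XDR]:[LDX] = -1/5:-1/15 = 3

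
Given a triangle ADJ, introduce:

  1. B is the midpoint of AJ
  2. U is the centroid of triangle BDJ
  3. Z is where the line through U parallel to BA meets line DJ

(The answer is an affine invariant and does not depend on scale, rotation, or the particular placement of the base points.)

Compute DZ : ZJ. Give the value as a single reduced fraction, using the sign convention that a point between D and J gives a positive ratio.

DZ:ZJ = 2

Assign A = (0, 0), D = (1, 0), J = (0, 1) — the answer is frame-independent, so this choice is without loss of generality.
1. B is the midpoint of AJ ⇒ B = (0, 1/2)
2. U is the centroid of triangle BDJ ⇒ U = (1/3, 1/2)
3. Z is where the line through U parallel to BA meets line DJ ⇒ Z = (1/3, 2/3)
Z = D + t·(J−D) with t = 2/3, so DZ:ZJ = t:(1−t) = 2/3:1/3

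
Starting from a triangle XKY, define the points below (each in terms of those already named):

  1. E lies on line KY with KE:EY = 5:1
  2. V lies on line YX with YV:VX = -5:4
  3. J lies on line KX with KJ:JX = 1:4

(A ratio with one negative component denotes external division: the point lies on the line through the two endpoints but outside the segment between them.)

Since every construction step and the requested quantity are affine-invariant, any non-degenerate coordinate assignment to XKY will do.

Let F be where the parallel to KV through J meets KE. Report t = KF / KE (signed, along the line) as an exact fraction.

Work in coordinates with X = (0, 0), K = (1, 0), Y = (0, 1).
1. E lies on line KY with KE:EY = 5:1 ⇒ E = (1/6, 5/6)
2. V lies on line YX with YV:VX = -5:4 ⇒ V = (0, -4)
3. J lies on line KX with KJ:JX = 1:4 ⇒ J = (4/5, 0)
through J parallel to KV: direction (-1, -4); meets KE at F = (21/25, 4/25)
F = K + t·(E−K) with t = 24/125

t = 24/125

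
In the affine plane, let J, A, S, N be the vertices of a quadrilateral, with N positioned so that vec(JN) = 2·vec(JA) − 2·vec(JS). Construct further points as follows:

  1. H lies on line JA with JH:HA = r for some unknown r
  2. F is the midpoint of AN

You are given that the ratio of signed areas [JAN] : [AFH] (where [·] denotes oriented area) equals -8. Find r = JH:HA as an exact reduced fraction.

r = -5

Set J = (0, 0), A = (1, 0), S = (0, 1), N = (2, -2); any affine frame gives the same invariant.
1. With JH:HA = r, write λ = r/(r+1) so H = J + λ·(A−J); H is affine-linear in λ
2. F is the midpoint of AN ⇒ F = (3/2, -1)
Every point depending on H is an affine combination of H and λ-independent points, so each such coordinate is linear in λ; the λ² term in each signed area is a multiple of (A−J)×(A−J) = 0, so 2·[JAN] and 2·[AFH] are each linear in λ. Evaluating at λ=0 and λ=1:
  2·[JAN] = -2,   2·[AFH] = λ − 1
So [JAN]:[AFH] = (-2) / (λ − 1). Setting this equal to -8:
  -2 = -8·(λ − 1)  ⇒  λ = 5/4
Then r = λ/(1−λ) = (5/4)/(-1/4) = -5. Check: with r = -5, H = (5/4, 0) and [JAN]:[AFH] = -8 as required.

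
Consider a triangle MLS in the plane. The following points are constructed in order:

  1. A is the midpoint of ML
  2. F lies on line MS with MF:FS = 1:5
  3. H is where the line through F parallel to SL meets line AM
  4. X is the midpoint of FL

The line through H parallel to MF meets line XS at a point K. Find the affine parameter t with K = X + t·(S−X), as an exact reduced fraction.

Work in coordinates with M = (0, 0), L = (1, 0), S = (0, 1).
1. A is the midpoint of ML ⇒ A = (1/2, 0)
2. F lies on line MS with MF:FS = 1:5 ⇒ F = (0, 1/6)
3. H is where the line through F parallel to SL meets line AM ⇒ H = (1/6, 0)
4. X is the midpoint of FL ⇒ X = (1/2, 1/12)
through H parallel to MF: direction (0, 1/6); meets XS at K = (1/6, 25/36)
K = X + t·(S−X) with t = 2/3

t = 2/3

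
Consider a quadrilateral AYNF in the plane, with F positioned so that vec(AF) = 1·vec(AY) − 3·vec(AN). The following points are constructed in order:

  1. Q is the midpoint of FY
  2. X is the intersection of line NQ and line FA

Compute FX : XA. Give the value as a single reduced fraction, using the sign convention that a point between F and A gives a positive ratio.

FX:XA = -3/2

Set A = (0, 0), Y = (1, 0), N = (0, 1), F = (1, -3); any affine frame gives the same invariant.
1. Q is the midpoint of FY ⇒ Q = (1, -3/2)
2. X is the intersection of line NQ and line FA ⇒ X = (-2, 6)
X = F + t·(A−F) with t = 3, so FX:XA = t:(1−t) = 3:-2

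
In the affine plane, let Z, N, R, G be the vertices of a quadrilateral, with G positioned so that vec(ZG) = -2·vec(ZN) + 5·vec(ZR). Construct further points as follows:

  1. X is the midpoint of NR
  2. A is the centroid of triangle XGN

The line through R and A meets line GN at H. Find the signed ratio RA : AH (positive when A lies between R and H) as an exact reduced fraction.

Set Z = (0, 0), N = (1, 0), R = (0, 1), G = (-2, 5); any affine frame gives the same invariant.
1. X is the midpoint of NR ⇒ X = (1/2, 1/2)
2. A is the centroid of triangle XGN ⇒ A = (-1/6, 11/6)
line RA meets GN at H = (-1/5, 2)
A = R + t·(H−R) with t = 5/6, so RA:AH = 5/6:1/6

RA:AH = 5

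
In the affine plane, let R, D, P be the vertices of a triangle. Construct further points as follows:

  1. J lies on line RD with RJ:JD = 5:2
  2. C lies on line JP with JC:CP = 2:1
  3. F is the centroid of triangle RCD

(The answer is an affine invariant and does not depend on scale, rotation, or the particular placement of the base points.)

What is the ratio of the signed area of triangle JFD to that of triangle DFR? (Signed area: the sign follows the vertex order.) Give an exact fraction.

Choose coordinates R = (0, 0), D = (1, 0), P = (0, 1).
1. J lies on line RD with RJ:JD = 5:2 ⇒ J = (5/7, 0)
2. C lies on line JP with JC:CP = 2:1 ⇒ C = (5/21, 2/3)
3. F is the centroid of triangle RCD ⇒ F = (26/63, 2/9)
2·[JFD] = -4/63, 2·[DFR] = 2/9
[JFD]:[DFR] = -4/63:2/9 = -2/7

[JFD]:[DFR] = -2/7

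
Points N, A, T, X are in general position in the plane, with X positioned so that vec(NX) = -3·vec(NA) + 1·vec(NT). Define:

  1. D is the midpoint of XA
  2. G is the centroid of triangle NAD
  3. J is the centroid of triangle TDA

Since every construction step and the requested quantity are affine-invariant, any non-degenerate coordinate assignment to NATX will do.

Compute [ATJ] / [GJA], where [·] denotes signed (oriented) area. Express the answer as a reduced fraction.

[ATJ]:[GJA] = -3/2

Set N = (0, 0), A = (1, 0), T = (0, 1), X = (-3, 1); any affine frame gives the same invariant.
1. D is the midpoint of XA ⇒ D = (-1, 1/2)
2. G is the centroid of triangle NAD ⇒ G = (0, 1/6)
3. J is the centroid of triangle TDA ⇒ J = (0, 1/2)
2·[ATJ] = 1/2, 2·[GJA] = -1/3
[ATJ]:[GJA] = 1/2:-1/3 = -3/2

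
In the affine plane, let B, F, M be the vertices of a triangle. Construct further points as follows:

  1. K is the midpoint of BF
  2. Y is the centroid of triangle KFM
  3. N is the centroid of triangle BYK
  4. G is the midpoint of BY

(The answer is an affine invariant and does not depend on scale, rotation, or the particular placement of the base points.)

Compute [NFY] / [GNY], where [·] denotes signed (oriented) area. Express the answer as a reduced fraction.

[NFY]:[GNY] = 6

Assign B = (0, 0), F = (1, 0), M = (0, 1) — the answer is frame-independent, so this choice is without loss of generality.
1. K is the midpoint of BF ⇒ K = (1/2, 0)
2. Y is the centroid of triangle KFM ⇒ Y = (1/2, 1/3)
3. N is the centroid of triangle BYK ⇒ N = (1/3, 1/9)
4. G is the midpoint of BY ⇒ G = (1/4, 1/6)
2·[NFY] = 1/6, 2·[GNY] = 1/36
[NFY]:[GNY] = 1/6:1/36 = 6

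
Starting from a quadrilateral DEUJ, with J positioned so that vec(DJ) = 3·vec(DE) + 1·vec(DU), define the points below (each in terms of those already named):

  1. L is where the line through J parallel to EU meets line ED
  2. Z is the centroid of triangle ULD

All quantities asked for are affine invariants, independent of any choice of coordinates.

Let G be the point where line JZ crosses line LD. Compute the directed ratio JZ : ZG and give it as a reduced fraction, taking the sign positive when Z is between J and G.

Work in coordinates with D = (0, 0), E = (1, 0), U = (0, 1), J = (3, 1).
1. L is where the line through J parallel to EU meets line ED ⇒ L = (4, 0)
2. Z is the centroid of triangle ULD ⇒ Z = (4/3, 1/3)
line JZ meets LD at G = (1/2, 0)
Z = J + t·(G−J) with t = 2/3, so JZ:ZG = 2/3:1/3

JZ:ZG = 2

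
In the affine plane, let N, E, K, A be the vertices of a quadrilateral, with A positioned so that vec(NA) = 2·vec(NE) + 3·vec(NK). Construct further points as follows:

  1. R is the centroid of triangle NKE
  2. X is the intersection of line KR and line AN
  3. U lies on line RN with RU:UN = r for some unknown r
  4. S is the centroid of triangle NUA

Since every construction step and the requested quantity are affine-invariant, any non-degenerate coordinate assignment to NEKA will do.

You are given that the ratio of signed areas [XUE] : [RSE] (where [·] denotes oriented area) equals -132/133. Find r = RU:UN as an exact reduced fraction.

Set N = (0, 0), E = (1, 0), K = (0, 1), A = (2, 3); any affine frame gives the same invariant.
1. R is the centroid of triangle NKE ⇒ R = (1/3, 1/3)
2. X is the intersection of line KR and line AN ⇒ X = (2/7, 3/7)
3. With RU:UN = r, write λ = r/(r+1) so U = R + λ·(N−R); U is affine-linear in λ
4. S is the centroid of triangle NUA ⇒ S is an affine combination of earlier points and hence also affine-linear in λ
Every point depending on U is an affine combination of U and λ-independent points, so each such coordinate is linear in λ; the λ² term in each signed area is a multiple of (N−R)×(N−R) = 0, so 2·[XUE] and 2·[RSE] are each linear in λ. Evaluating at λ=0 and λ=1:
  2·[XUE] = 8/21·λ + 1/21,   2·[RSE] = 1/9·λ − 2/3
So [XUE]:[RSE] = (8/21·λ + 1/21) / (1/9·λ − 2/3). Setting this equal to -132/133:
  8/21·λ + 1/21 = -132/133·(1/9·λ − 2/3)  ⇒  λ = 5/4
Then r = λ/(1−λ) = (5/4)/(-1/4) = -5. Check: with r = -5, U = (-1/12, -1/12) and [XUE]:[RSE] = -132/133 as required.

r = -5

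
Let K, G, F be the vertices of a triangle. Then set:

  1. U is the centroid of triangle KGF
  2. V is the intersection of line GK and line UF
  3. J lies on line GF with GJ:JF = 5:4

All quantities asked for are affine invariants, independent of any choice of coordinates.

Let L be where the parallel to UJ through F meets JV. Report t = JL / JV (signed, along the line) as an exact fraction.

Work in coordinates with K = (0, 0), G = (1, 0), F = (0, 1).
1. U is the centroid of triangle KGF ⇒ U = (1/3, 1/3)
2. V is the intersection of line GK and line UF ⇒ V = (1/2, 0)
3. J lies on line GF with GJ:JF = 5:4 ⇒ J = (4/9, 5/9)
through F parallel to UJ: direction (1/9, 2/9); meets JV at L = (1/3, 5/3)
L = J + t·(V−J) with t = -2

t = -2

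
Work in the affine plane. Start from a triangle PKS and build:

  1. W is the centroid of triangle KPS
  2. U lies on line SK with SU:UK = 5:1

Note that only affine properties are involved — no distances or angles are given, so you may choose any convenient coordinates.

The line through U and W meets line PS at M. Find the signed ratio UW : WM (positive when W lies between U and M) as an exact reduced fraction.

UW:WM = 3/2

Set P = (0, 0), K = (1, 0), S = (0, 1); any affine frame gives the same invariant.
1. W is the centroid of triangle KPS ⇒ W = (1/3, 1/3)
2. U lies on line SK with SU:UK = 5:1 ⇒ U = (5/6, 1/6)
line UW meets PS at M = (0, 4/9)
W = U + t·(M−U) with t = 3/5, so UW:WM = 3/5:2/5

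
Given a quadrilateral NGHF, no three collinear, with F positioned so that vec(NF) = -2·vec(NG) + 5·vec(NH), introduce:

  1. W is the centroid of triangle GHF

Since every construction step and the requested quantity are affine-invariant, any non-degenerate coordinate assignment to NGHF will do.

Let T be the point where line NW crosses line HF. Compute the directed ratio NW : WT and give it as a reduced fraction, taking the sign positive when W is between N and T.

NW:WT = -4

Set N = (0, 0), G = (1, 0), H = (0, 1), F = (-2, 5); any affine frame gives the same invariant.
1. W is the centroid of triangle GHF ⇒ W = (-1/3, 2)
line NW meets HF at T = (-1/4, 3/2)
W = N + t·(T−N) with t = 4/3, so NW:WT = 4/3:-1/3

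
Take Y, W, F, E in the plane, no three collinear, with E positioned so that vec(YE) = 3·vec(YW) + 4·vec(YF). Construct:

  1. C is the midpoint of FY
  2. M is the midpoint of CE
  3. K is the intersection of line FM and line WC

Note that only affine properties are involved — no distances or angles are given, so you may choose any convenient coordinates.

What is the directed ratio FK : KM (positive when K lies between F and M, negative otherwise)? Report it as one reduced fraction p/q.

FK:KM = -1/5

Set Y = (0, 0), W = (1, 0), F = (0, 1), E = (3, 4); any affine frame gives the same invariant.
1. C is the midpoint of FY ⇒ C = (0, 1/2)
2. M is the midpoint of CE ⇒ M = (3/2, 9/4)
3. K is the intersection of line FM and line WC ⇒ K = (-3/8, 11/16)
K = F + t·(M−F) with t = -1/4, so FK:KM = t:(1−t) = -1/4:5/4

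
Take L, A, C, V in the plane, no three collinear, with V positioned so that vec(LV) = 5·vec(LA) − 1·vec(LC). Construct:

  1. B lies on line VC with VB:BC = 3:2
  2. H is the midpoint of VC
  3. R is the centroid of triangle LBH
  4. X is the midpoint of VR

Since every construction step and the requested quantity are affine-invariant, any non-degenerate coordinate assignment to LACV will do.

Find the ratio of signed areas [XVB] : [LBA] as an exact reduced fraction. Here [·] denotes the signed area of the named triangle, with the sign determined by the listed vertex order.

[XVB]:[LBA] = -5/2

Set L = (0, 0), A = (1, 0), C = (0, 1), V = (5, -1); any affine frame gives the same invariant.
1. B lies on line VC with VB:BC = 3:2 ⇒ B = (2, 1/5)
2. H is the midpoint of VC ⇒ H = (5/2, 0)
3. R is the centroid of triangle LBH ⇒ R = (3/2, 1/15)
4. X is the midpoint of VR ⇒ X = (13/4, -7/15)
2·[XVB] = 1/2, 2·[LBA] = -1/5
[XVB]:[LBA] = 1/2:-1/5 = -5/2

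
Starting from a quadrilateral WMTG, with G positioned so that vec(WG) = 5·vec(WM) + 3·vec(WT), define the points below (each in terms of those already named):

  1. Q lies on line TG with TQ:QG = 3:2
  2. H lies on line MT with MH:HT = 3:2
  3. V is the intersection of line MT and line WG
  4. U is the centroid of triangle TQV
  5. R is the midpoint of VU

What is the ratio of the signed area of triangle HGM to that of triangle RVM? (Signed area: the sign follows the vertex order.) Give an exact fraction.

Set W = (0, 0), M = (1, 0), T = (0, 1), G = (5, 3); any affine frame gives the same invariant.
1. Q lies on line TG with TQ:QG = 3:2 ⇒ Q = (3, 11/5)
2. H lies on line MT with MH:HT = 3:2 ⇒ H = (2/5, 3/5)
3. V is the intersection of line MT and line WG ⇒ V = (5/8, 3/8)
4. U is the centroid of triangle TQV ⇒ U = (29/24, 143/120)
5. R is the midpoint of VU ⇒ R = (11/12, 47/60)
2·[HGM] = -21/5, 2·[RVM] = 21/80
[HGM]:[RVM] = -21/5:21/80 = -16

[HGM]:[RVM] = -16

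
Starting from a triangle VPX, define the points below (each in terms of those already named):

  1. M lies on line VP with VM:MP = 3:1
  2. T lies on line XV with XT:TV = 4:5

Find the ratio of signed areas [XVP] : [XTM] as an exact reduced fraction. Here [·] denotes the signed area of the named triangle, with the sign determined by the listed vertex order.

Set V = (0, 0), P = (1, 0), X = (0, 1); any affine frame gives the same invariant.
1. M lies on line VP with VM:MP = 3:1 ⇒ M = (3/4, 0)
2. T lies on line XV with XT:TV = 4:5 ⇒ T = (0, 5/9)
2·[XVP] = 1, 2·[XTM] = 1/3
[XVP]:[XTM] = 1:1/3 = 3

[XVP]:[XTM] = 3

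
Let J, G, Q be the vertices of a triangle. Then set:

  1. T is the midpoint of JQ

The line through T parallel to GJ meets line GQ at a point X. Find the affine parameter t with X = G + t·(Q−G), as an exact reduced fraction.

t = 1/2

Assign J = (0, 0), G = (1, 0), Q = (0, 1) — the answer is frame-independent, so this choice is without loss of generality.
1. T is the midpoint of JQ ⇒ T = (0, 1/2)
through T parallel to GJ: direction (-1, 0); meets GQ at X = (1/2, 1/2)
X = G + t·(Q−G) with t = 1/2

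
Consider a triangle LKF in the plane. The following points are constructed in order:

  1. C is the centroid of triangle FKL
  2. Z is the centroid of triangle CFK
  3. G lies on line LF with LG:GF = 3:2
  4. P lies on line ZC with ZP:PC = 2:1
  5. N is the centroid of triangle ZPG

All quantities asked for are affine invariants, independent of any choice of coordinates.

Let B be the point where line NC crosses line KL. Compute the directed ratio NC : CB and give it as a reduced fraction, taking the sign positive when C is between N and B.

Set L = (0, 0), K = (1, 0), F = (0, 1); any affine frame gives the same invariant.
1. C is the centroid of triangle FKL ⇒ C = (1/3, 1/3)
2. Z is the centroid of triangle CFK ⇒ Z = (4/9, 4/9)
3. G lies on line LF with LG:GF = 3:2 ⇒ G = (0, 3/5)
4. P lies on line ZC with ZP:PC = 2:1 ⇒ P = (10/27, 10/27)
5. N is the centroid of triangle ZPG ⇒ N = (22/81, 191/405)
line NC meets KL at B = (27/56, 0)
C = N + t·(B−N) with t = 56/191, so NC:CB = 56/191:135/191

NC:CB = 56/135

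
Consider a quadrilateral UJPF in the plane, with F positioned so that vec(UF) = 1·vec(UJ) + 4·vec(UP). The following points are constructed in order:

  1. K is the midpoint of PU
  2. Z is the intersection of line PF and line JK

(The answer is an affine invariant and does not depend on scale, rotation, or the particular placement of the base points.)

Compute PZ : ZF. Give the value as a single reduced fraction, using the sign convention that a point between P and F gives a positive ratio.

Set U = (0, 0), J = (1, 0), P = (0, 1), F = (1, 4); any affine frame gives the same invariant.
1. K is the midpoint of PU ⇒ K = (0, 1/2)
2. Z is the intersection of line PF and line JK ⇒ Z = (-1/7, 4/7)
Z = P + t·(F−P) with t = -1/7, so PZ:ZF = t:(1−t) = -1/7:8/7

PZ:ZF = -1/8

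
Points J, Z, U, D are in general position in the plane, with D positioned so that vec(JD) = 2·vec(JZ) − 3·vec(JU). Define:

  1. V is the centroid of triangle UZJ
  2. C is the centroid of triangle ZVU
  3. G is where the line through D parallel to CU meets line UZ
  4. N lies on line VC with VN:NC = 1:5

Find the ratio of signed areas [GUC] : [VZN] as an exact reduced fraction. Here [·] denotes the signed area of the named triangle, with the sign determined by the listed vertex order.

[GUC]:[VZN] = -36

Work in coordinates with J = (0, 0), Z = (1, 0), U = (0, 1), D = (2, -3).
1. V is the centroid of triangle UZJ ⇒ V = (1/3, 1/3)
2. C is the centroid of triangle ZVU ⇒ C = (4/9, 4/9)
3. G is where the line through D parallel to CU meets line UZ ⇒ G = (-6, 7)
4. N lies on line VC with VN:NC = 1:5 ⇒ N = (19/54, 19/54)
2·[GUC] = -2/3, 2·[VZN] = 1/54
[GUC]:[VZN] = -2/3:1/54 = -36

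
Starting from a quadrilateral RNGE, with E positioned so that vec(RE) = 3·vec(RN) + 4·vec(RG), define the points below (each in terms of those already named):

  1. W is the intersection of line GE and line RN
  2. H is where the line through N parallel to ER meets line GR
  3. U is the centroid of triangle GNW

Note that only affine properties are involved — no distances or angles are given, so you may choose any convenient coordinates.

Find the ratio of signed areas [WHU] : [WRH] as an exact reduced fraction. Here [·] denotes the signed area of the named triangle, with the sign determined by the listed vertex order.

Choose coordinates R = (0, 0), N = (1, 0), G = (0, 1), E = (3, 4).
1. W is the intersection of line GE and line RN ⇒ W = (-1, 0)
2. H is where the line through N parallel to ER meets line GR ⇒ H = (0, -4/3)
3. U is the centroid of triangle GNW ⇒ U = (0, 1/3)
2·[WHU] = 5/3, 2·[WRH] = -4/3
[WHU]:[WRH] = 5/3:-4/3 = -5/4

[WHU]:[WRH] = -5/4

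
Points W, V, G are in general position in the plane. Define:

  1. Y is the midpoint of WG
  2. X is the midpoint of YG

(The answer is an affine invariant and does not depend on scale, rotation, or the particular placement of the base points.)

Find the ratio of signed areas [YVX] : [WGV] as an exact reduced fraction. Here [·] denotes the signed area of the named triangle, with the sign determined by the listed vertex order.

Choose coordinates W = (0, 0), V = (1, 0), G = (0, 1).
1. Y is the midpoint of WG ⇒ Y = (0, 1/2)
2. X is the midpoint of YG ⇒ X = (0, 3/4)
2·[YVX] = 1/4, 2·[WGV] = -1
[YVX]:[WGV] = 1/4:-1 = -1/4

[YVX]:[WGV] = -1/4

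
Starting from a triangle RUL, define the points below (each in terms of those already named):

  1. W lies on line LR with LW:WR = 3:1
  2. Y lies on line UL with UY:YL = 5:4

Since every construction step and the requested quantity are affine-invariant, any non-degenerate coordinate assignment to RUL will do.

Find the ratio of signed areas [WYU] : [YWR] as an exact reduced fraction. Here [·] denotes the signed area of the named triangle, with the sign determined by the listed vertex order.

[WYU]:[YWR] = -15/4

Work in coordinates with R = (0, 0), U = (1, 0), L = (0, 1).
1. W lies on line LR with LW:WR = 3:1 ⇒ W = (0, 1/4)
2. Y lies on line UL with UY:YL = 5:4 ⇒ Y = (4/9, 5/9)
2·[WYU] = -5/12, 2·[YWR] = 1/9
[WYU]:[YWR] = -5/12:1/9 = -15/4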